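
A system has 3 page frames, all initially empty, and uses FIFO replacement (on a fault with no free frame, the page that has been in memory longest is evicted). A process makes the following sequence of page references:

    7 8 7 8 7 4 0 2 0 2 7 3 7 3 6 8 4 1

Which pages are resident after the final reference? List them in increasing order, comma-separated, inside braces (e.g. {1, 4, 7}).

{1, 4, 8}

7 → miss, frames [7]
8 → miss, frames [7, 8]
7 → hit
8 → hit
7 → hit
4 → miss, frames [7, 8, 4]
0 → miss, evict 7, frames [8, 4, 0]
2 → miss, evict 8, frames [4, 0, 2]
0 → hit
2 → hit
7 → miss, evict 4, frames [0, 2, 7]
3 → miss, evict 0, frames [2, 7, 3]
7 → hit
3 → hit
6 → miss, evict 2, frames [7, 3, 6]
8 → miss, evict 7, frames [3, 6, 8]
4 → miss, evict 3, frames [6, 8, 4]
1 → miss, evict 6, frames [8, 4, 1]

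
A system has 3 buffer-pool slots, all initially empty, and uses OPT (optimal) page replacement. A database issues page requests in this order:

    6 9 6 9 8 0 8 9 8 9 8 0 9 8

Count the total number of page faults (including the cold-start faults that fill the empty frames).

6 -> fault, frames [6]
9 -> fault, frames [6, 9]
6 -> hit
9 -> hit
8 -> fault, frames [6, 9, 8]
0 -> fault, evict 6, frames [9, 8, 0]
8 -> hit
9 -> hit
8 -> hit
9 -> hit
8 -> hit
0 -> hit
9 -> hit
8 -> hit
Page faults: 4.

4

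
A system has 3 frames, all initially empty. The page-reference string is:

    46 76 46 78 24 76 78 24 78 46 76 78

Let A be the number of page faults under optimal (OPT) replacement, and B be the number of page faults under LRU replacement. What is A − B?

Under OPT: F F . F F . . . . F . . → 5 faults.
Under LRU: F F . F F F . . . F F . → 7 faults.
A − B = 5 − 7 = -2.

-2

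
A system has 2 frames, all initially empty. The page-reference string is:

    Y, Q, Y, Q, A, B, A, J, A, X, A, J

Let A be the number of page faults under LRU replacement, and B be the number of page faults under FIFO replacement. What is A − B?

-1

Under LRU: F F . . F F . F . F . F → 7 faults.
Under FIFO: F F . . F F . F F F . F → 8 faults.
A − B = 7 − 8 = -1.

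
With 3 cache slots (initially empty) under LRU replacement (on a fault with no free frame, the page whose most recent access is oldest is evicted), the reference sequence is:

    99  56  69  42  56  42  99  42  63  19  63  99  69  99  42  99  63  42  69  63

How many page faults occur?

12

99 → fault, frames [99]
56 → fault, frames [99, 56]
69 → fault, frames [99, 56, 69]
42 → fault, evict 99, frames [56, 69, 42]
56 → hit
42 → hit
99 → fault, evict 69, frames [56, 42, 99]
42 → hit
63 → fault, evict 56, frames [99, 42, 63]
19 → fault, evict 99, frames [42, 63, 19]
63 → hit
99 → fault, evict 42, frames [19, 63, 99]
69 → fault, evict 19, frames [63, 99, 69]
99 → hit
42 → fault, evict 63, frames [69, 99, 42]
99 → hit
63 → fault, evict 69, frames [42, 99, 63]
42 → hit
69 → fault, evict 99, frames [63, 42, 69]
63 → hit
Page faults: 12.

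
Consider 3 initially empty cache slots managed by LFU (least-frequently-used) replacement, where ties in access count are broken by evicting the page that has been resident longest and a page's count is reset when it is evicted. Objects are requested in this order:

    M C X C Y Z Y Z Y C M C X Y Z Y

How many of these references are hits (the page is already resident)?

8

M -> fault, frames (M)
C -> fault, frames (M C)
X -> fault, frames (M C X)
C -> hit
Y -> fault, evict M, frames (C X Y)
Z -> fault, evict X, frames (C Y Z)
Y -> hit
Z -> hit
Y -> hit
C -> hit
M -> fault, evict Z, frames (C Y M)
C -> hit
X -> fault, evict M, frames (C Y X)
Y -> hit
Z -> fault, evict X, frames (C Y Z)
Y -> hit
Hits: 8.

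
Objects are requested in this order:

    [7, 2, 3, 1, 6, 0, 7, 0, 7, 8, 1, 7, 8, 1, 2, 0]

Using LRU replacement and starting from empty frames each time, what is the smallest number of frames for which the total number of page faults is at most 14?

f=1: 16 faults
f=2: 14 faults
f=3: 11 faults
f=4: 11 faults
f=5: 9 faults
f=6: 8 faults
f=7: 7 faults
Smallest f with faults ≤ 14 is 2.

2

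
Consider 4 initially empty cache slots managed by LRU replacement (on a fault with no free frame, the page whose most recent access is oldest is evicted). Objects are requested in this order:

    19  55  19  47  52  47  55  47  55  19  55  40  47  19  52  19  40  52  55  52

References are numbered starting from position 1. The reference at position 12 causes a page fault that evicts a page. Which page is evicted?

52

pos 1: 19: miss, frames [19]
pos 2: 55: miss, frames [19, 55]
pos 3: 19: hit
pos 4: 47: miss, frames [55, 19, 47]
pos 5: 52: miss, frames [55, 19, 47, 52]
pos 6: 47: hit
pos 7: 55: hit
pos 8: 47: hit
pos 9: 55: hit
pos 10: 19: hit
pos 11: 55: hit
pos 12: 40: miss, evict 52, frames [47, 19, 55, 40]
At position 12, page 52 is evicted.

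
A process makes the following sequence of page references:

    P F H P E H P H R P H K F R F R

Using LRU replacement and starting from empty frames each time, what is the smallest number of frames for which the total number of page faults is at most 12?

3

f=1: 16 faults
f=2: 13 faults
f=3: 8 faults
f=4: 8 faults
f=5: 7 faults
f=6: 6 faults
Smallest f with faults ≤ 12 is 3.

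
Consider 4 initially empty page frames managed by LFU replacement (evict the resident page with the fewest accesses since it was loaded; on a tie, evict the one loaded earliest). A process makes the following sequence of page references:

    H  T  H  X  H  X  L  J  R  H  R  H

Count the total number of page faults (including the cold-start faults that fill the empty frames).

H -> miss, frames {H}
T -> miss, frames {H,T}
H -> hit
X -> miss, frames {H,T,X}
H -> hit
X -> hit
L -> miss, frames {H,T,X,L}
J -> miss, evict T, frames {H,X,L,J}
R -> miss, evict L, frames {H,X,J,R}
H -> hit
R -> hit
H -> hit
Page faults: 6.

6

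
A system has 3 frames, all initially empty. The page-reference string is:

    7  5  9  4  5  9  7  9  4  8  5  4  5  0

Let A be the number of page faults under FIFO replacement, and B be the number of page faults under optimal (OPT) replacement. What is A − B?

Under FIFO: F F F F . . F . . F F F . F → 9 faults.
Under OPT: F F F F . . F . . F F . . F → 8 faults.
A − B = 9 − 8 = 1.

1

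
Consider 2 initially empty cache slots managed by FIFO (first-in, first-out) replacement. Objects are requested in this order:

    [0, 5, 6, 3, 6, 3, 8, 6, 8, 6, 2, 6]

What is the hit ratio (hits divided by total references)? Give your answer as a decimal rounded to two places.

0 → fault, frames {0}
5 → fault, frames {0,5}
6 → fault, evict 0, frames {5,6}
3 → fault, evict 5, frames {6,3}
6 → hit
3 → hit
8 → fault, evict 6, frames {3,8}
6 → fault, evict 3, frames {8,6}
8 → hit
6 → hit
2 → fault, evict 8, frames {6,2}
6 → hit
Hits: 5 of 12 references → 5/12 = 0.4167.

0.42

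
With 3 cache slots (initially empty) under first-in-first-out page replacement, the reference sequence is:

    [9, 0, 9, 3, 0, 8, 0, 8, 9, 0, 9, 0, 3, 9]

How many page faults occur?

7

9 -> fault, frames {9}
0 -> fault, frames {9,0}
9 -> hit
3 -> fault, frames {9,0,3}
0 -> hit
8 -> fault, evict 9, frames {0,3,8}
0 -> hit
8 -> hit
9 -> fault, evict 0, frames {3,8,9}
0 -> fault, evict 3, frames {8,9,0}
9 -> hit
0 -> hit
3 -> fault, evict 8, frames {9,0,3}
9 -> hit
Page faults: 7.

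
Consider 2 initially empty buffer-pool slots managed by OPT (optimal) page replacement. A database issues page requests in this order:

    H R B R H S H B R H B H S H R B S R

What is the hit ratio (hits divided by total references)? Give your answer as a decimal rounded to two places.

0.33

H: miss, frames [H]
R: miss, frames [H, R]
B: miss, evict H, frames [R, B]
R: hit
H: miss, evict R, frames [B, H]
S: miss, evict B, frames [H, S]
H: hit
B: miss, evict S, frames [H, B]
R: miss, evict B, frames [H, R]
H: hit
B: miss, evict R, frames [H, B]
H: hit
S: miss, evict B, frames [H, S]
H: hit
R: miss, evict H, frames [S, R]
B: miss, evict R, frames [S, B]
S: hit
R: miss, evict B, frames [S, R]
Hits: 6 of 18 references → 6/18 = 0.3333.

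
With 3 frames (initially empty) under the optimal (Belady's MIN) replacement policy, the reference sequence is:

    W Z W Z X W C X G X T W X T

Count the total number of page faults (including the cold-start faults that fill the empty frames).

W: fault, frames (W)
Z: fault, frames (W Z)
W: hit
Z: hit
X: fault, frames (W Z X)
W: hit
C: fault, evict Z, frames (W X C)
X: hit
G: fault, evict C, frames (W X G)
X: hit
T: fault, evict G, frames (W X T)
W: hit
X: hit
T: hit
Page faults: 6.

6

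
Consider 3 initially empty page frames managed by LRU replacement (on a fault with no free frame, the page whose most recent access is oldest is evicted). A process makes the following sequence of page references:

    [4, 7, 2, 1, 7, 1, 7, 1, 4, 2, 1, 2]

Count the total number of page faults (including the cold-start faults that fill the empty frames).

6

4: fault, frames {4}
7: fault, frames {4,7}
2: fault, frames {4,7,2}
1: fault, evict 4, frames {7,2,1}
7: hit
1: hit
7: hit
1: hit
4: fault, evict 2, frames {7,1,4}
2: fault, evict 7, frames {1,4,2}
1: hit
2: hit
Page faults: 6.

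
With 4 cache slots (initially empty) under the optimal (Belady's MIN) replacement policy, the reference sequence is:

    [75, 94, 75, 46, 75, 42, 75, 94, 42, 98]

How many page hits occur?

5

75 → miss, frames (75)
94 → miss, frames (75 94)
75 → hit
46 → miss, frames (75 94 46)
75 → hit
42 → miss, frames (75 94 46 42)
75 → hit
94 → hit
42 → hit
98 → miss, evict 42, frames (75 94 46 98)
Hits: 5.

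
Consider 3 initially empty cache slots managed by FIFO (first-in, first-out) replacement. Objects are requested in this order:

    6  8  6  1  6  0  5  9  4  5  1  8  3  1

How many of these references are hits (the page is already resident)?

6 → fault, frames [6]
8 → fault, frames [6, 8]
6 → hit
1 → fault, frames [6, 8, 1]
6 → hit
0 → fault, evict 6, frames [8, 1, 0]
5 → fault, evict 8, frames [1, 0, 5]
9 → fault, evict 1, frames [0, 5, 9]
4 → fault, evict 0, frames [5, 9, 4]
5 → hit
1 → fault, evict 5, frames [9, 4, 1]
8 → fault, evict 9, frames [4, 1, 8]
3 → fault, evict 4, frames [1, 8, 3]
1 → hit
Hits: 4.

4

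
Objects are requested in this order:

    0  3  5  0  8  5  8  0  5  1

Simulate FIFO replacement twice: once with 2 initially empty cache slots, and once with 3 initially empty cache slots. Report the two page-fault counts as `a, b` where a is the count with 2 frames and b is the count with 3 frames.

2 frames: F F F F F F . F . F → 8 faults.
3 frames: F F F . F . . F . F → 6 faults.
6 < 8: adding a frame reduced faults, as is typical.

8, 6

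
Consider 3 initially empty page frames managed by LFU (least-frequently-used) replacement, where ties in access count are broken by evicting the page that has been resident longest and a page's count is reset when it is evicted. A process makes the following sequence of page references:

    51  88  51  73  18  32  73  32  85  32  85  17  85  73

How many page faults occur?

9

51: miss, frames (51)
88: miss, frames (51 88)
51: hit
73: miss, frames (51 88 73)
18: miss, evict 88, frames (51 73 18)
32: miss, evict 73, frames (51 18 32)
73: miss, evict 18, frames (51 32 73)
32: hit
85: miss, evict 73, frames (51 32 85)
32: hit
85: hit
17: miss, evict 51, frames (32 85 17)
85: hit
73: miss, evict 17, frames (32 85 73)
Page faults: 9.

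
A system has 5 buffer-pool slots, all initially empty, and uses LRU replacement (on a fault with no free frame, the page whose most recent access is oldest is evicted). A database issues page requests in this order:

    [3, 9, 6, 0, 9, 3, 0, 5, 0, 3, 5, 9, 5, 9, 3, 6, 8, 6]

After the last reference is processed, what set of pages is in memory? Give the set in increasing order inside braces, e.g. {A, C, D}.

{3, 5, 6, 8, 9}

3: fault, frames (3)
9: fault, frames (3 9)
6: fault, frames (3 9 6)
0: fault, frames (3 9 6 0)
9: hit
3: hit
0: hit
5: fault, frames (6 9 3 0 5)
0: hit
3: hit
5: hit
9: hit
5: hit
9: hit
3: hit
6: hit
8: fault, evict 0, frames (5 9 3 6 8)
6: hit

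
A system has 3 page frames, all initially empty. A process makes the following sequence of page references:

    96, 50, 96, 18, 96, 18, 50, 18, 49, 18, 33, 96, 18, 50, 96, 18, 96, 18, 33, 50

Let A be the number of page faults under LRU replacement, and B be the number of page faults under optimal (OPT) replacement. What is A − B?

Under LRU: F F . F . . . . F . F F . F . . . . F F → 9 faults.
Under OPT: F F . F . . . . F . F . . F . . . . F . → 7 faults.
A − B = 9 − 7 = 2.

2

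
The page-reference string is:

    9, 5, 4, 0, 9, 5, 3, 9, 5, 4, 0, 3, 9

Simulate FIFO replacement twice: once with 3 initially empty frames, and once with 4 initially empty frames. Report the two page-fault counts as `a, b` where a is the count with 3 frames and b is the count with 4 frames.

10, 11

3 frames: F F F F F F F . . F F . F → 10 faults.
4 frames: F F F F . . F F F F F F F → 11 faults.
11 > 10: adding a frame increased faults — Belady's anomaly.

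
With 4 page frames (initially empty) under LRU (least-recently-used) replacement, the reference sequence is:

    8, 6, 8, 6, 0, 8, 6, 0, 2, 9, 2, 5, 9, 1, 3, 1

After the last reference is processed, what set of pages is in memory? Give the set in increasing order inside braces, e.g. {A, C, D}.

{1, 3, 5, 9}

8 -> miss, frames [8]
6 -> miss, frames [8, 6]
8 -> hit
6 -> hit
0 -> miss, frames [8, 6, 0]
8 -> hit
6 -> hit
0 -> hit
2 -> miss, frames [8, 6, 0, 2]
9 -> miss, evict 8, frames [6, 0, 2, 9]
2 -> hit
5 -> miss, evict 6, frames [0, 9, 2, 5]
9 -> hit
1 -> miss, evict 0, frames [2, 5, 9, 1]
3 -> miss, evict 2, frames [5, 9, 1, 3]
1 -> hit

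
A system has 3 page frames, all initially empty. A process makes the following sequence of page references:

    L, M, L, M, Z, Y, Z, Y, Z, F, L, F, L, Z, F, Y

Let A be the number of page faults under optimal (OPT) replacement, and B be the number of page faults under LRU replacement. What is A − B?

Under OPT: F F . . F F . . . F . . . . . F → 6 faults.
Under LRU: F F . . F F . . . F F . . . . F → 7 faults.
A − B = 6 − 7 = -1.

-1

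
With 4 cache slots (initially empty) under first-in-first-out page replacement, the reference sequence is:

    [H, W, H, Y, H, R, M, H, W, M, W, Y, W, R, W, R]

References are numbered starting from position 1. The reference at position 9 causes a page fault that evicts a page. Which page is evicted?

pos 1: H: fault, frames [H]
pos 2: W: fault, frames [H, W]
pos 3: H: hit
pos 4: Y: fault, frames [H, W, Y]
pos 5: H: hit
pos 6: R: fault, frames [H, W, Y, R]
pos 7: M: fault, evict H, frames [W, Y, R, M]
pos 8: H: fault, evict W, frames [Y, R, M, H]
pos 9: W: fault, evict Y, frames [R, M, H, W]
At position 9, page Y is evicted.

Y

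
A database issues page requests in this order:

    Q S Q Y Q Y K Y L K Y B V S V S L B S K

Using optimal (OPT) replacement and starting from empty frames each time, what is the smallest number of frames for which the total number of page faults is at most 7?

f=1: 20 faults
f=2: 12 faults
f=3: 10 faults
f=4: 8 faults
f=5: 7 faults
f=6: 7 faults
f=7: 7 faults
Smallest f with faults ≤ 7 is 5.

5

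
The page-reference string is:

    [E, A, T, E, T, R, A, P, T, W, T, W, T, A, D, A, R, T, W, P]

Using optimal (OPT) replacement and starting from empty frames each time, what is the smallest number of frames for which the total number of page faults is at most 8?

5

f=1: 20 faults
f=2: 13 faults
f=3: 10 faults
f=4: 9 faults
f=5: 8 faults
f=6: 7 faults
f=7: 7 faults
Smallest f with faults ≤ 8 is 5.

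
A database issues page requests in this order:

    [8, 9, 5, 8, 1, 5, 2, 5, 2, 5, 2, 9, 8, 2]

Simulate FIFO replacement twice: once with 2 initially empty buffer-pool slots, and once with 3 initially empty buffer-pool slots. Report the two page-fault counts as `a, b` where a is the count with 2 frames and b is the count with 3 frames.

10, 7

2 frames: F F F F F F F . . . . F F F → 10 faults.
3 frames: F F F . F . F . . . . F F . → 7 faults.
7 < 10: adding a frame reduced faults, as is typical.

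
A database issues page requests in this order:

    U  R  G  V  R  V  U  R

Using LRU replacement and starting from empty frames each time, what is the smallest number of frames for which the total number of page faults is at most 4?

f=1: 8 faults
f=2: 7 faults
f=3: 5 faults
f=4: 4 faults
Smallest f with faults ≤ 4 is 4.

4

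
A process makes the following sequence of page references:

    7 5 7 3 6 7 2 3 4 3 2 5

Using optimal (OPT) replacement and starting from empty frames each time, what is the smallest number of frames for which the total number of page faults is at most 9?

2

f=1: 12 faults
f=2: 9 faults
f=3: 7 faults
f=4: 6 faults
f=5: 6 faults
f=6: 6 faults
Smallest f with faults ≤ 9 is 2.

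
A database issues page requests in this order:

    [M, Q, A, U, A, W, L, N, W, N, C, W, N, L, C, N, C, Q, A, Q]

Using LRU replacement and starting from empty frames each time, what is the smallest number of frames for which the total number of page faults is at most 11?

f=1: 20 faults
f=2: 16 faults
f=3: 12 faults
f=4: 10 faults
f=5: 10 faults
f=6: 9 faults
f=7: 8 faults
f=8: 8 faults
Smallest f with faults ≤ 11 is 4.

4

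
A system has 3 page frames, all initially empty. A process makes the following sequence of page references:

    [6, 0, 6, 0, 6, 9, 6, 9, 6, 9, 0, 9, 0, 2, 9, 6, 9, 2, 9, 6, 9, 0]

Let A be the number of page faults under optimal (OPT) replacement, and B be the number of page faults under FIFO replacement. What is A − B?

Under OPT: F F . . . F . . . . . . . F . . . . . . . F → 5 faults.
Under FIFO: F F . . . F . . . . . . . F . F . . . . . F → 6 faults.
A − B = 5 − 6 = -1.

-1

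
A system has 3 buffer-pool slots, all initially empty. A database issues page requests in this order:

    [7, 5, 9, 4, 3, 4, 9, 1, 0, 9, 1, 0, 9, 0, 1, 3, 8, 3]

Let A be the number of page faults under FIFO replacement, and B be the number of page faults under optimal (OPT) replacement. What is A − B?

Under FIFO: F F F F F . . F F F . . . . . F F . → 10 faults.
Under OPT: F F F F F . . F F . . . . . . F F . → 9 faults.
A − B = 10 − 9 = 1.

1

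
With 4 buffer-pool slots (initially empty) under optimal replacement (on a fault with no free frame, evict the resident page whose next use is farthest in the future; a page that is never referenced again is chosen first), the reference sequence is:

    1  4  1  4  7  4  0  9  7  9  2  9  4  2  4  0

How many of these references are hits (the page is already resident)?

10

1: fault, frames [1]
4: fault, frames [1, 4]
1: hit
4: hit
7: fault, frames [1, 4, 7]
4: hit
0: fault, frames [1, 4, 7, 0]
9: fault, evict 1, frames [4, 7, 0, 9]
7: hit
9: hit
2: fault, evict 7, frames [4, 0, 9, 2]
9: hit
4: hit
2: hit
4: hit
0: hit
Hits: 10.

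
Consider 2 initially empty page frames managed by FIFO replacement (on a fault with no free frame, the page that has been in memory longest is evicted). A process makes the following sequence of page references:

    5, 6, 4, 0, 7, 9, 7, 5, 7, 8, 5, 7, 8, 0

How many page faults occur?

5 -> fault, frames [5]
6 -> fault, frames [5, 6]
4 -> fault, evict 5, frames [6, 4]
0 -> fault, evict 6, frames [4, 0]
7 -> fault, evict 4, frames [0, 7]
9 -> fault, evict 0, frames [7, 9]
7 -> hit
5 -> fault, evict 7, frames [9, 5]
7 -> fault, evict 9, frames [5, 7]
8 -> fault, evict 5, frames [7, 8]
5 -> fault, evict 7, frames [8, 5]
7 -> fault, evict 8, frames [5, 7]
8 -> fault, evict 5, frames [7, 8]
0 -> fault, evict 7, frames [8, 0]
Page faults: 13.

13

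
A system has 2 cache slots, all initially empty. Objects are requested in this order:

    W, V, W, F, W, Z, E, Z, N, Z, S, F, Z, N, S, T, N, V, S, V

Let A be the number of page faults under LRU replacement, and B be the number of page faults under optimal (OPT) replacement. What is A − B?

2

Under LRU: F F . F . F F . F . F F F F F F F F F . → 15 faults.
Under OPT: F F . F . F F . F . F F . F F F . F F . → 13 faults.
A − B = 15 − 13 = 2.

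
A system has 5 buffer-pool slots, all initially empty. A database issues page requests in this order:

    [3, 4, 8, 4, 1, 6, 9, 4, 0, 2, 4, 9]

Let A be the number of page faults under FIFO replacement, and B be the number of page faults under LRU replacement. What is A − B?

1

Under FIFO: F F F . F F F . F F F . → 9 faults.
Under LRU: F F F . F F F . F F . . → 8 faults.
A − B = 9 − 8 = 1.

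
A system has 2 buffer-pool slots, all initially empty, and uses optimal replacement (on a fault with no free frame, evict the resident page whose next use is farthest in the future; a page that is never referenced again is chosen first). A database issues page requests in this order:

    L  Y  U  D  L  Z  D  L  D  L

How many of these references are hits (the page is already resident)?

4

L → miss, frames {L}
Y → miss, frames {L,Y}
U → miss, evict Y, frames {L,U}
D → miss, evict U, frames {L,D}
L → hit
Z → miss, evict L, frames {D,Z}
D → hit
L → miss, evict Z, frames {D,L}
D → hit
L → hit
Hits: 4.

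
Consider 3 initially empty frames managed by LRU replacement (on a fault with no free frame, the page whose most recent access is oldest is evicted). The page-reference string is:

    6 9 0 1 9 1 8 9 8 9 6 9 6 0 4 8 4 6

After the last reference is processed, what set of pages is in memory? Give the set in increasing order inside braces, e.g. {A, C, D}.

6: miss, frames {6}
9: miss, frames {6,9}
0: miss, frames {6,9,0}
1: miss, evict 6, frames {9,0,1}
9: hit
1: hit
8: miss, evict 0, frames {9,1,8}
9: hit
8: hit
9: hit
6: miss, evict 1, frames {8,9,6}
9: hit
6: hit
0: miss, evict 8, frames {9,6,0}
4: miss, evict 9, frames {6,0,4}
8: miss, evict 6, frames {0,4,8}
4: hit
6: miss, evict 0, frames {8,4,6}

{4, 6, 8}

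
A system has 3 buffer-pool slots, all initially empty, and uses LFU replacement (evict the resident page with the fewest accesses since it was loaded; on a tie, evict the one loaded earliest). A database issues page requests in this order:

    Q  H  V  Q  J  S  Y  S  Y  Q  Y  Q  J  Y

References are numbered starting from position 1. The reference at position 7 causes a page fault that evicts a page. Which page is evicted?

J

pos 1: Q → fault, frames [Q]
pos 2: H → fault, frames [Q, H]
pos 3: V → fault, frames [Q, H, V]
pos 4: Q → hit
pos 5: J → fault, evict H, frames [Q, V, J]
pos 6: S → fault, evict V, frames [Q, J, S]
pos 7: Y → fault, evict J, frames [Q, S, Y]
At position 7, page J is evicted.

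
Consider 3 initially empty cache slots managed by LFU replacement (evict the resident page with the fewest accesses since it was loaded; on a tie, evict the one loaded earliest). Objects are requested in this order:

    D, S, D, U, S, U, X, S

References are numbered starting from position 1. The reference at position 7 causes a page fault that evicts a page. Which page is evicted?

D

pos 1: D → miss, frames (D)
pos 2: S → miss, frames (D S)
pos 3: D → hit
pos 4: U → miss, frames (D S U)
pos 5: S → hit
pos 6: U → hit
pos 7: X → miss, evict D, frames (S U X)
At position 7, page D is evicted.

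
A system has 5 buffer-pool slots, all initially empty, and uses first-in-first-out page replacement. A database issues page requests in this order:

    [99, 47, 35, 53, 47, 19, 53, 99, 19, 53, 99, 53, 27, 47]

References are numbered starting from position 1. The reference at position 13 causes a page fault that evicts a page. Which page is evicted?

99

pos 1: 99 → miss, frames (99)
pos 2: 47 → miss, frames (99 47)
pos 3: 35 → miss, frames (99 47 35)
pos 4: 53 → miss, frames (99 47 35 53)
pos 5: 47 → hit
pos 6: 19 → miss, frames (99 47 35 53 19)
pos 7: 53 → hit
pos 8: 99 → hit
pos 9: 19 → hit
pos 10: 53 → hit
pos 11: 99 → hit
pos 12: 53 → hit
pos 13: 27 → miss, evict 99, frames (47 35 53 19 27)
At position 13, page 99 is evicted.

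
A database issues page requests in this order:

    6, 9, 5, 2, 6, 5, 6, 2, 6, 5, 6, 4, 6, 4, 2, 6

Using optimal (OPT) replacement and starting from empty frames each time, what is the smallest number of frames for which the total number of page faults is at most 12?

f=1: 16 faults
f=2: 9 faults
f=3: 5 faults
f=4: 5 faults
f=5: 5 faults
Smallest f with faults ≤ 12 is 2.

2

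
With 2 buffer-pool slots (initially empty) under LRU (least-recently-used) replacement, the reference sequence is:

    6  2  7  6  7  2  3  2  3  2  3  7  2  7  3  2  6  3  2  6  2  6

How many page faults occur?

6 -> fault, frames (6)
2 -> fault, frames (6 2)
7 -> fault, evict 6, frames (2 7)
6 -> fault, evict 2, frames (7 6)
7 -> hit
2 -> fault, evict 6, frames (7 2)
3 -> fault, evict 7, frames (2 3)
2 -> hit
3 -> hit
2 -> hit
3 -> hit
7 -> fault, evict 2, frames (3 7)
2 -> fault, evict 3, frames (7 2)
7 -> hit
3 -> fault, evict 2, frames (7 3)
2 -> fault, evict 7, frames (3 2)
6 -> fault, evict 3, frames (2 6)
3 -> fault, evict 2, frames (6 3)
2 -> fault, evict 6, frames (3 2)
6 -> fault, evict 3, frames (2 6)
2 -> hit
6 -> hit
Page faults: 14.

14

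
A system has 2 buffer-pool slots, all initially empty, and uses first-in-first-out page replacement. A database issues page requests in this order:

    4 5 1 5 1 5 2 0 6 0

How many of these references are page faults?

4: fault, frames (4)
5: fault, frames (4 5)
1: fault, evict 4, frames (5 1)
5: hit
1: hit
5: hit
2: fault, evict 5, frames (1 2)
0: fault, evict 1, frames (2 0)
6: fault, evict 2, frames (0 6)
0: hit
Page faults: 6.

6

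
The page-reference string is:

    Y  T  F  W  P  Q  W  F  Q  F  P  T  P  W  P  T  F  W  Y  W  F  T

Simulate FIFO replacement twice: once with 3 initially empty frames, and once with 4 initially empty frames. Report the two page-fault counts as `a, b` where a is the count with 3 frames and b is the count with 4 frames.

3 frames: F F F F F F . F . . . F F F . . F . F . . F → 13 faults.
4 frames: F F F F F F . . . . . F . . . . F F F . . . → 10 faults.
10 < 13: adding a frame reduced faults, as is typical.

13, 10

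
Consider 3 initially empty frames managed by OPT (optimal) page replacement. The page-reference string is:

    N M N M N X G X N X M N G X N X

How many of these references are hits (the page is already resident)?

N -> fault, frames [N]
M -> fault, frames [N, M]
N -> hit
M -> hit
N -> hit
X -> fault, frames [N, M, X]
G -> fault, evict M, frames [N, X, G]
X -> hit
N -> hit
X -> hit
M -> fault, evict X, frames [N, G, M]
N -> hit
G -> hit
X -> fault, evict M, frames [N, G, X]
N -> hit
X -> hit
Hits: 10.

10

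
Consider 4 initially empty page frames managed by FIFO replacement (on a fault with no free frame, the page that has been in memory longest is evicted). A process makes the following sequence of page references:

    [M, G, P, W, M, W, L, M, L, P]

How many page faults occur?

6

M: miss, frames (M)
G: miss, frames (M G)
P: miss, frames (M G P)
W: miss, frames (M G P W)
M: hit
W: hit
L: miss, evict M, frames (G P W L)
M: miss, evict G, frames (P W L M)
L: hit
P: hit
Page faults: 6.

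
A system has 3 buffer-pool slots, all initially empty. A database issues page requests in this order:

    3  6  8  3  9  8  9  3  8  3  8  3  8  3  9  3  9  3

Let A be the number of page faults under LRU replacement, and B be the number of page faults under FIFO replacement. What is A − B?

Under LRU: F F F . F . . . . . . . . . . . . . → 4 faults.
Under FIFO: F F F . F . . F . . . . . . . . . . → 5 faults.
A − B = 4 − 5 = -1.

-1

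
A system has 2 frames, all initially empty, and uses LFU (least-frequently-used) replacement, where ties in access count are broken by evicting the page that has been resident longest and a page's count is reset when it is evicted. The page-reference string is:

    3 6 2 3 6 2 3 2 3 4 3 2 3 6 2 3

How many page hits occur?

3 -> fault, frames [3]
6 -> fault, frames [3, 6]
2 -> fault, evict 3, frames [6, 2]
3 -> fault, evict 6, frames [2, 3]
6 -> fault, evict 2, frames [3, 6]
2 -> fault, evict 3, frames [6, 2]
3 -> fault, evict 6, frames [2, 3]
2 -> hit
3 -> hit
4 -> fault, evict 2, frames [3, 4]
3 -> hit
2 -> fault, evict 4, frames [3, 2]
3 -> hit
6 -> fault, evict 2, frames [3, 6]
2 -> fault, evict 6, frames [3, 2]
3 -> hit
Hits: 5.

5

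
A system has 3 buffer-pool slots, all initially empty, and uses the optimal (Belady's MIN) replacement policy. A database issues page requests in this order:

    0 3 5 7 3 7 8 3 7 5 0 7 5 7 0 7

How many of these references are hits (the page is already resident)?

0 -> miss, frames (0)
3 -> miss, frames (0 3)
5 -> miss, frames (0 3 5)
7 -> miss, evict 0, frames (3 5 7)
3 -> hit
7 -> hit
8 -> miss, evict 5, frames (3 7 8)
3 -> hit
7 -> hit
5 -> miss, evict 8, frames (3 7 5)
0 -> miss, evict 3, frames (7 5 0)
7 -> hit
5 -> hit
7 -> hit
0 -> hit
7 -> hit
Hits: 9.

9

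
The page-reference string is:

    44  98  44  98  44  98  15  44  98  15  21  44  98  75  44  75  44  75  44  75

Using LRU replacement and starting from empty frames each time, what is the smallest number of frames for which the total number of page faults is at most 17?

f=1: 20 faults
f=2: 11 faults
f=3: 7 faults
f=4: 5 faults
f=5: 5 faults
Smallest f with faults ≤ 17 is 2.

2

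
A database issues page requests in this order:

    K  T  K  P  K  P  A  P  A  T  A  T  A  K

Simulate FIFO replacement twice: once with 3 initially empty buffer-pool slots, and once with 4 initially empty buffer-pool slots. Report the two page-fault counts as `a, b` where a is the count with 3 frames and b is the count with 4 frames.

3 frames: F F . F . . F . . . . . . F → 5 faults.
4 frames: F F . F . . F . . . . . . . → 4 faults.
4 < 5: adding a frame reduced faults, as is typical.

5, 4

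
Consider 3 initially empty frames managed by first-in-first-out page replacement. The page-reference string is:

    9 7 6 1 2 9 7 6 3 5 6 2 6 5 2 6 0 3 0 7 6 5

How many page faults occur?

17

9: fault, frames (9)
7: fault, frames (9 7)
6: fault, frames (9 7 6)
1: fault, evict 9, frames (7 6 1)
2: fault, evict 7, frames (6 1 2)
9: fault, evict 6, frames (1 2 9)
7: fault, evict 1, frames (2 9 7)
6: fault, evict 2, frames (9 7 6)
3: fault, evict 9, frames (7 6 3)
5: fault, evict 7, frames (6 3 5)
6: hit
2: fault, evict 6, frames (3 5 2)
6: fault, evict 3, frames (5 2 6)
5: hit
2: hit
6: hit
0: fault, evict 5, frames (2 6 0)
3: fault, evict 2, frames (6 0 3)
0: hit
7: fault, evict 6, frames (0 3 7)
6: fault, evict 0, frames (3 7 6)
5: fault, evict 3, frames (7 6 5)
Page faults: 17.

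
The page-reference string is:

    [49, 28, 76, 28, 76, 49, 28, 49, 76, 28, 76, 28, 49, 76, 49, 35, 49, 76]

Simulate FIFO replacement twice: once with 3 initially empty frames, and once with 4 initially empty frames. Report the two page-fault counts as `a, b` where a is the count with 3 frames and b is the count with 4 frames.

3 frames: F F F . . . . . . . . . . . . F F . → 5 faults.
4 frames: F F F . . . . . . . . . . . . F . . → 4 faults.
4 < 5: adding a frame reduced faults, as is typical.

5, 4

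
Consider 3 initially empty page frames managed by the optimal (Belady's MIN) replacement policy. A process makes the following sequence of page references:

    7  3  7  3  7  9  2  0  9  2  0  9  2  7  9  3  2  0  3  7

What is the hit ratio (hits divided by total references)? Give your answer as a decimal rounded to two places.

7 -> miss, frames [7]
3 -> miss, frames [7, 3]
7 -> hit
3 -> hit
7 -> hit
9 -> miss, frames [7, 3, 9]
2 -> miss, evict 3, frames [7, 9, 2]
0 -> miss, evict 7, frames [9, 2, 0]
9 -> hit
2 -> hit
0 -> hit
9 -> hit
2 -> hit
7 -> miss, evict 0, frames [9, 2, 7]
9 -> hit
3 -> miss, evict 9, frames [2, 7, 3]
2 -> hit
0 -> miss, evict 2, frames [7, 3, 0]
3 -> hit
7 -> hit
Hits: 12 of 20 references → 12/20 = 0.6000.

0.60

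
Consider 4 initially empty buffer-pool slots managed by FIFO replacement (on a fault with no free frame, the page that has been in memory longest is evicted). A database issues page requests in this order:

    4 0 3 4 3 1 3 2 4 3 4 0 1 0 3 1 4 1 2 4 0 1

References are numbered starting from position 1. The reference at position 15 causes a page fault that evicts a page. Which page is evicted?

1

pos 1: 4: miss, frames {4}
pos 2: 0: miss, frames {4,0}
pos 3: 3: miss, frames {4,0,3}
pos 4: 4: hit
pos 5: 3: hit
pos 6: 1: miss, frames {4,0,3,1}
pos 7: 3: hit
pos 8: 2: miss, evict 4, frames {0,3,1,2}
pos 9: 4: miss, evict 0, frames {3,1,2,4}
pos 10: 3: hit
pos 11: 4: hit
pos 12: 0: miss, evict 3, frames {1,2,4,0}
pos 13: 1: hit
pos 14: 0: hit
pos 15: 3: miss, evict 1, frames {2,4,0,3}
At position 15, page 1 is evicted.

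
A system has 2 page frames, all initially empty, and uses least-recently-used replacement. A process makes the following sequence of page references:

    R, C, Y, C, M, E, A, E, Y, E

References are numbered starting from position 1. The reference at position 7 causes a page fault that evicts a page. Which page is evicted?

pos 1: R -> miss, frames (R)
pos 2: C -> miss, frames (R C)
pos 3: Y -> miss, evict R, frames (C Y)
pos 4: C -> hit
pos 5: M -> miss, evict Y, frames (C M)
pos 6: E -> miss, evict C, frames (M E)
pos 7: A -> miss, evict M, frames (E A)
At position 7, page M is evicted.

M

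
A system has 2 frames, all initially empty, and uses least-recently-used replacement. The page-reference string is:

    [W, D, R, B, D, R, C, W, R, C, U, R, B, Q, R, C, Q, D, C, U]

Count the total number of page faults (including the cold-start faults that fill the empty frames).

W → miss, frames (W)
D → miss, frames (W D)
R → miss, evict W, frames (D R)
B → miss, evict D, frames (R B)
D → miss, evict R, frames (B D)
R → miss, evict B, frames (D R)
C → miss, evict D, frames (R C)
W → miss, evict R, frames (C W)
R → miss, evict C, frames (W R)
C → miss, evict W, frames (R C)
U → miss, evict R, frames (C U)
R → miss, evict C, frames (U R)
B → miss, evict U, frames (R B)
Q → miss, evict R, frames (B Q)
R → miss, evict B, frames (Q R)
C → miss, evict Q, frames (R C)
Q → miss, evict R, frames (C Q)
D → miss, evict C, frames (Q D)
C → miss, evict Q, frames (D C)
U → miss, evict D, frames (C U)
Page faults: 20.

20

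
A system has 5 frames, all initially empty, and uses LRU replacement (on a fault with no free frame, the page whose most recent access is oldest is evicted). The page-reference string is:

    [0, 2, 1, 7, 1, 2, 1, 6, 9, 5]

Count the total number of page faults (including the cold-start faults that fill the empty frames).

7

0 -> fault, frames (0)
2 -> fault, frames (0 2)
1 -> fault, frames (0 2 1)
7 -> fault, frames (0 2 1 7)
1 -> hit
2 -> hit
1 -> hit
6 -> fault, frames (0 7 2 1 6)
9 -> fault, evict 0, frames (7 2 1 6 9)
5 -> fault, evict 7, frames (2 1 6 9 5)
Page faults: 7.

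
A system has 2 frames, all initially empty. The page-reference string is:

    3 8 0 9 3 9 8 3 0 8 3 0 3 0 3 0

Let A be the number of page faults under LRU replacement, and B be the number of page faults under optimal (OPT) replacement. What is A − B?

4

Under LRU: F F F F F . F F F F F F . . . . → 11 faults.
Under OPT: F F F F . . F . F . F . . . . . → 7 faults.
A − B = 11 − 7 = 4.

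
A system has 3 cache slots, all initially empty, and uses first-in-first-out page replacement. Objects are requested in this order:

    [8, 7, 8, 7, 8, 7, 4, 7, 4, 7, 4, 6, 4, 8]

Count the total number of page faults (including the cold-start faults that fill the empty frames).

5

8 -> fault, frames {8}
7 -> fault, frames {8,7}
8 -> hit
7 -> hit
8 -> hit
7 -> hit
4 -> fault, frames {8,7,4}
7 -> hit
4 -> hit
7 -> hit
4 -> hit
6 -> fault, evict 8, frames {7,4,6}
4 -> hit
8 -> fault, evict 7, frames {4,6,8}
Page faults: 5.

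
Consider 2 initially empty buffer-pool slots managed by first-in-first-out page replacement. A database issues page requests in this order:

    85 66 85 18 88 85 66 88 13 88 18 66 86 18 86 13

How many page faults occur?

85: miss, frames {85}
66: miss, frames {85,66}
85: hit
18: miss, evict 85, frames {66,18}
88: miss, evict 66, frames {18,88}
85: miss, evict 18, frames {88,85}
66: miss, evict 88, frames {85,66}
88: miss, evict 85, frames {66,88}
13: miss, evict 66, frames {88,13}
88: hit
18: miss, evict 88, frames {13,18}
66: miss, evict 13, frames {18,66}
86: miss, evict 18, frames {66,86}
18: miss, evict 66, frames {86,18}
86: hit
13: miss, evict 86, frames {18,13}
Page faults: 13.

13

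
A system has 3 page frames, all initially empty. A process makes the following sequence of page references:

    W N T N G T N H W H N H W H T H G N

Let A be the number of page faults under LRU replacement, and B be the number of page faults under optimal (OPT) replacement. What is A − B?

1

Under LRU: F F F . F . . F F . . . . . F . F F → 9 faults.
Under OPT: F F F . F . . F F . . . . . F . F . → 8 faults.
A − B = 9 − 8 = 1.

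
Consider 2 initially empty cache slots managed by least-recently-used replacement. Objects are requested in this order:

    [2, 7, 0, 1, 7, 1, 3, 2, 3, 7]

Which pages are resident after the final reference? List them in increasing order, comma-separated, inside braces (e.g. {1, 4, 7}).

2 → miss, frames {2}
7 → miss, frames {2,7}
0 → miss, evict 2, frames {7,0}
1 → miss, evict 7, frames {0,1}
7 → miss, evict 0, frames {1,7}
1 → hit
3 → miss, evict 7, frames {1,3}
2 → miss, evict 1, frames {3,2}
3 → hit
7 → miss, evict 2, frames {3,7}

{3, 7}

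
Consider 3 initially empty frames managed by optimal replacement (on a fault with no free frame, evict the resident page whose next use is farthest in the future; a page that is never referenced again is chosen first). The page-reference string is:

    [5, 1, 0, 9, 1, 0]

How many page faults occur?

4

5 -> miss, frames (5)
1 -> miss, frames (5 1)
0 -> miss, frames (5 1 0)
9 -> miss, evict 5, frames (1 0 9)
1 -> hit
0 -> hit
Page faults: 4.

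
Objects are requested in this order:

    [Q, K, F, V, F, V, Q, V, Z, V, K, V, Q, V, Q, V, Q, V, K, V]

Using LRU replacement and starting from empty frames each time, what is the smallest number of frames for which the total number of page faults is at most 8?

f=1: 20 faults
f=2: 9 faults
f=3: 8 faults
f=4: 6 faults
f=5: 5 faults
Smallest f with faults ≤ 8 is 3.

3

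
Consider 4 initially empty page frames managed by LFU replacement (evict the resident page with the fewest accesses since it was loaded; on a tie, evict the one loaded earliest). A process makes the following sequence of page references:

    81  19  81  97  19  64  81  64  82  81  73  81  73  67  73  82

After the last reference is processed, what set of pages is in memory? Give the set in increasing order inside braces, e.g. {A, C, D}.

81 -> fault, frames (81)
19 -> fault, frames (81 19)
81 -> hit
97 -> fault, frames (81 19 97)
19 -> hit
64 -> fault, frames (81 19 97 64)
81 -> hit
64 -> hit
82 -> fault, evict 97, frames (81 19 64 82)
81 -> hit
73 -> fault, evict 82, frames (81 19 64 73)
81 -> hit
73 -> hit
67 -> fault, evict 19, frames (81 64 73 67)
73 -> hit
82 -> fault, evict 67, frames (81 64 73 82)

{64, 73, 81, 82}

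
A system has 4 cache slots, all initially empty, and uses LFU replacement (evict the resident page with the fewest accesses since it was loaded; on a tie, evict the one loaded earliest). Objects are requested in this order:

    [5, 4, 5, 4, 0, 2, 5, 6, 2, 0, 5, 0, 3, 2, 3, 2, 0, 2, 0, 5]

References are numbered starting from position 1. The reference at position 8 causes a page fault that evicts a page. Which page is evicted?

0

pos 1: 5 → fault, frames (5)
pos 2: 4 → fault, frames (5 4)
pos 3: 5 → hit
pos 4: 4 → hit
pos 5: 0 → fault, frames (5 4 0)
pos 6: 2 → fault, frames (5 4 0 2)
pos 7: 5 → hit
pos 8: 6 → fault, evict 0, frames (5 4 2 6)
At position 8, page 0 is evicted.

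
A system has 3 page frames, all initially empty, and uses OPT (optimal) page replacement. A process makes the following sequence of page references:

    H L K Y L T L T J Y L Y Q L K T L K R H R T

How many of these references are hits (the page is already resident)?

11

H: fault, frames [H]
L: fault, frames [H, L]
K: fault, frames [H, L, K]
Y: fault, evict H, frames [L, K, Y]
L: hit
T: fault, evict K, frames [L, Y, T]
L: hit
T: hit
J: fault, evict T, frames [L, Y, J]
Y: hit
L: hit
Y: hit
Q: fault, evict J, frames [L, Y, Q]
L: hit
K: fault, evict Q, frames [L, Y, K]
T: fault, evict Y, frames [L, K, T]
L: hit
K: hit
R: fault, evict K, frames [L, T, R]
H: fault, evict L, frames [T, R, H]
R: hit
T: hit
Hits: 11.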